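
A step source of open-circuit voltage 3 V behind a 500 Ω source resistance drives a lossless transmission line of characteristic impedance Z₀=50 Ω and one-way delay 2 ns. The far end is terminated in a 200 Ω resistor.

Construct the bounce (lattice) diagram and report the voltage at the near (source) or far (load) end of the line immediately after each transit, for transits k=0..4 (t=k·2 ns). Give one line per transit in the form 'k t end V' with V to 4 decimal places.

Γ_L=0.600000, Γ_S=0.818182; launch V₁=3·50/550=0.272727
k=0 src: V=0.2727
k=1 load: inc=0.272727, refl=0.272727·0.600000=0.1636; V=0.000000+0.272727+0.163636=0.4364
k=2 src: inc=0.163636, refl=0.163636·0.818182=0.1339; V=0.272727+0.163636+0.133884=0.5702
k=3 load: inc=0.133884, refl=0.133884·0.600000=0.0803; V=0.436364+0.133884+0.080331=0.6506
k=4 src: inc=0.080331, refl=0.080331·0.818182=0.0657; V=0.570248+0.080331+0.065725=0.7163

0 0 source 0.2727
1 2 load 0.4364
2 4 source 0.5702
3 6 load 0.6506
4 8 source 0.7163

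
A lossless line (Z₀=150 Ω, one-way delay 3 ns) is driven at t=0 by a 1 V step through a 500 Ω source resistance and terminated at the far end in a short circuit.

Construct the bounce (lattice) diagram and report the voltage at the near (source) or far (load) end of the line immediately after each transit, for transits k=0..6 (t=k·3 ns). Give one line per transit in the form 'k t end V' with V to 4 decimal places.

0 0 source 0.2308
1 3 load 0.0000
2 6 source -0.1243
3 9 load 0.0000
4 12 source 0.0669
5 15 load 0.0000
6 18 source -0.0360

Γ_L=-1.000000, Γ_S=0.538462; launch V₁=1·150/650=0.230769
k=0 src: V=0.2308
k=1 load: inc=0.230769, refl=0.230769·-1.000000=-0.2308; V=0.000000+0.230769+-0.230769=0.0000
k=2 src: inc=-0.230769, refl=-0.230769·0.538462=-0.1243; V=0.230769+-0.230769+-0.124260=-0.1243
k=3 load: inc=-0.124260, refl=-0.124260·-1.000000=0.1243; V=0.000000+-0.124260+0.124260=0.0000
k=4 src: inc=0.124260, refl=0.124260·0.538462=0.0669; V=-0.124260+0.124260+0.066909=0.0669
k=5 load: inc=0.066909, refl=0.066909·-1.000000=-0.0669; V=0.000000+0.066909+-0.066909=0.0000
k=6 src: inc=-0.066909, refl=-0.066909·0.538462=-0.0360; V=0.066909+-0.066909+-0.036028=-0.0360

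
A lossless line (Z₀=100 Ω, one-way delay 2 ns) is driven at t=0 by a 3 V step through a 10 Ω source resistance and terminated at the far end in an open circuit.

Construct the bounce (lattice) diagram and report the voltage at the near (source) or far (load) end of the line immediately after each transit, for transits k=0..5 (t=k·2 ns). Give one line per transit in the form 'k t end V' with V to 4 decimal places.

0 0 source 2.7273
1 2 load 5.4545
2 4 source 3.2231
3 6 load 0.9917
4 8 source 2.8174
5 10 load 4.6431

Γ_L=1.000000, Γ_S=-0.818182; launch V₁=3·100/110=2.727273
k=0 src: V=2.7273
k=1 load: inc=2.727273, refl=2.727273·1.000000=2.7273; V=0.000000+2.727273+2.727273=5.4545
k=2 src: inc=2.727273, refl=2.727273·-0.818182=-2.2314; V=2.727273+2.727273+-2.231405=3.2231
k=3 load: inc=-2.231405, refl=-2.231405·1.000000=-2.2314; V=5.454545+-2.231405+-2.231405=0.9917
k=4 src: inc=-2.231405, refl=-2.231405·-0.818182=1.8257; V=3.223140+-2.231405+1.825695=2.8174
k=5 load: inc=1.825695, refl=1.825695·1.000000=1.8257; V=0.991736+1.825695+1.825695=4.6431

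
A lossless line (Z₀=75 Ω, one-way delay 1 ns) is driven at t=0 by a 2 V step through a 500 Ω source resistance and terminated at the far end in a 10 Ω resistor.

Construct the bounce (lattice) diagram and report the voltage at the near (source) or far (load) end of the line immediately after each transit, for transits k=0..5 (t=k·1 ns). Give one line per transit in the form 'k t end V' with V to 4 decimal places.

Γ_L=-0.764706, Γ_S=0.739130; launch V₁=2·75/575=0.260870
k=0 src: V=0.2609
k=1 load: inc=0.260870, refl=0.260870·-0.764706=-0.1995; V=0.000000+0.260870+-0.199488=0.0614
k=2 src: inc=-0.199488, refl=-0.199488·0.739130=-0.1474; V=0.260870+-0.199488+-0.147448=-0.0861
k=3 load: inc=-0.147448, refl=-0.147448·-0.764706=0.1128; V=0.061381+-0.147448+0.112754=0.0267
k=4 src: inc=0.112754, refl=0.112754·0.739130=0.0833; V=-0.086067+0.112754+0.083340=0.1100
k=5 load: inc=0.083340, refl=0.083340·-0.764706=-0.0637; V=0.026687+0.083340+-0.063731=0.0463

0 0 source 0.2609
1 1 load 0.0614
2 2 source -0.0861
3 3 load 0.0267
4 4 source 0.1100
5 5 load 0.0463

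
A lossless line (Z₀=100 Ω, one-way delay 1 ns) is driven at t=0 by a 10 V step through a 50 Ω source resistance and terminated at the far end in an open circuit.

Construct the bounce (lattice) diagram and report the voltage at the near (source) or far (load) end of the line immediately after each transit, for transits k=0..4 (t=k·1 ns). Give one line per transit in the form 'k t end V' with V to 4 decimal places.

0 0 source 6.6667
1 1 load 13.3333
2 2 source 11.1111
3 3 load 8.8889
4 4 source 9.6296

Γ_L=1.000000, Γ_S=-0.333333; launch V₁=10·100/150=6.666667
k=0 src: V=6.6667
k=1 load: inc=6.666667, refl=6.666667·1.000000=6.6667; V=0.000000+6.666667+6.666667=13.3333
k=2 src: inc=6.666667, refl=6.666667·-0.333333=-2.2222; V=6.666667+6.666667+-2.222222=11.1111
k=3 load: inc=-2.222222, refl=-2.222222·1.000000=-2.2222; V=13.333333+-2.222222+-2.222222=8.8889
k=4 src: inc=-2.222222, refl=-2.222222·-0.333333=0.7407; V=11.111111+-2.222222+0.740741=9.6296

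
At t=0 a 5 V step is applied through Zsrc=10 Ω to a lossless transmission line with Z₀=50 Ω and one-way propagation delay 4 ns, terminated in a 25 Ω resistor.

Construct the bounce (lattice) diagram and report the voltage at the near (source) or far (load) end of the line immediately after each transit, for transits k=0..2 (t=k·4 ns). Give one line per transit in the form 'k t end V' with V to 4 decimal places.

0 0 source 4.1667
1 4 load 2.7778
2 8 source 3.7037

Γ_L=-0.333333, Γ_S=-0.666667; launch V₁=5·50/60=4.166667
k=0 src: V=4.1667
k=1 load: inc=4.166667, refl=4.166667·-0.333333=-1.3889; V=0.000000+4.166667+-1.388889=2.7778
k=2 src: inc=-1.388889, refl=-1.388889·-0.666667=0.9259; V=4.166667+-1.388889+0.925926=3.7037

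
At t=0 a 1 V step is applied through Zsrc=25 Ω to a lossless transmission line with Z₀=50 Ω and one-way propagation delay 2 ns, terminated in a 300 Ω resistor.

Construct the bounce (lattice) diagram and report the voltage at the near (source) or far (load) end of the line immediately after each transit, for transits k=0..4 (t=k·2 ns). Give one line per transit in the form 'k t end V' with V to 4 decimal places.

0 0 source 0.6667
1 2 load 1.1429
2 4 source 0.9841
3 6 load 0.8707
4 8 source 0.9085

Γ_L=0.714286, Γ_S=-0.333333; launch V₁=1·50/75=0.666667
k=0 src: V=0.6667
k=1 load: inc=0.666667, refl=0.666667·0.714286=0.4762; V=0.000000+0.666667+0.476190=1.1429
k=2 src: inc=0.476190, refl=0.476190·-0.333333=-0.1587; V=0.666667+0.476190+-0.158730=0.9841
k=3 load: inc=-0.158730, refl=-0.158730·0.714286=-0.1134; V=1.142857+-0.158730+-0.113379=0.8707
k=4 src: inc=-0.113379, refl=-0.113379·-0.333333=0.0378; V=0.984127+-0.113379+0.037793=0.9085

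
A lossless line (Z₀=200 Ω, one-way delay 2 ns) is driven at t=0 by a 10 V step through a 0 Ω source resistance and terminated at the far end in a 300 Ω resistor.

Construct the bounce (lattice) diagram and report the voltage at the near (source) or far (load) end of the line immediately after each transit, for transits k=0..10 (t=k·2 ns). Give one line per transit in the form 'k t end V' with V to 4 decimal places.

0 0 source 10.0000
1 2 load 12.0000
2 4 source 10.0000
3 6 load 9.6000
4 8 source 10.0000
5 10 load 10.0800
6 12 source 10.0000
7 14 load 9.9840
8 16 source 10.0000
9 18 load 10.0032
10 20 source 10.0000

Γ_L=0.200000, Γ_S=-1.000000; launch V₁=10·200/200=10.000000
k=0 src: V=10.0000
k=1 load: inc=10.000000, refl=10.000000·0.200000=2.0000; V=0.000000+10.000000+2.000000=12.0000
k=2 src: inc=2.000000, refl=2.000000·-1.000000=-2.0000; V=10.000000+2.000000+-2.000000=10.0000
k=3 load: inc=-2.000000, refl=-2.000000·0.200000=-0.4000; V=12.000000+-2.000000+-0.400000=9.6000
k=4 src: inc=-0.400000, refl=-0.400000·-1.000000=0.4000; V=10.000000+-0.400000+0.400000=10.0000
k=5 load: inc=0.400000, refl=0.400000·0.200000=0.0800; V=9.600000+0.400000+0.080000=10.0800
k=6 src: inc=0.080000, refl=0.080000·-1.000000=-0.0800; V=10.000000+0.080000+-0.080000=10.0000
k=7 load: inc=-0.080000, refl=-0.080000·0.200000=-0.0160; V=10.080000+-0.080000+-0.016000=9.9840
k=8 src: inc=-0.016000, refl=-0.016000·-1.000000=0.0160; V=10.000000+-0.016000+0.016000=10.0000
k=9 load: inc=0.016000, refl=0.016000·0.200000=0.0032; V=9.984000+0.016000+0.003200=10.0032
k=10 src: inc=0.003200, refl=0.003200·-1.000000=-0.0032; V=10.000000+0.003200+-0.003200=10.0000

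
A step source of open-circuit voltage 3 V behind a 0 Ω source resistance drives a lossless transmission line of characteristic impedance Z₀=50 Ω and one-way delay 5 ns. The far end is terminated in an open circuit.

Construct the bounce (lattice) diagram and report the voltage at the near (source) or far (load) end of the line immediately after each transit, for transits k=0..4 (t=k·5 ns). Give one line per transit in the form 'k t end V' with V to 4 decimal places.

Γ_L=1.000000, Γ_S=-1.000000; launch V₁=3·50/50=3.000000
k=0 src: V=3.0000
k=1 load: inc=3.000000, refl=3.000000·1.000000=3.0000; V=0.000000+3.000000+3.000000=6.0000
k=2 src: inc=3.000000, refl=3.000000·-1.000000=-3.0000; V=3.000000+3.000000+-3.000000=3.0000
k=3 load: inc=-3.000000, refl=-3.000000·1.000000=-3.0000; V=6.000000+-3.000000+-3.000000=0.0000
k=4 src: inc=-3.000000, refl=-3.000000·-1.000000=3.0000; V=3.000000+-3.000000+3.000000=3.0000

0 0 source 3.0000
1 5 load 6.0000
2 10 source 3.0000
3 15 load 0.0000
4 20 source 3.0000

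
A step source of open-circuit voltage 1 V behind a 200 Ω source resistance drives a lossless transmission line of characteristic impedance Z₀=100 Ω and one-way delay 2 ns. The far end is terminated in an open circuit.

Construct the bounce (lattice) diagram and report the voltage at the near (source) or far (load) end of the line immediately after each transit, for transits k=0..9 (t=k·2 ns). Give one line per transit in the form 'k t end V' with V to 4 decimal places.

Γ_L=1.000000, Γ_S=0.333333; launch V₁=1·100/300=0.333333
k=0 src: V=0.3333
k=1 load: inc=0.333333, refl=0.333333·1.000000=0.3333; V=0.000000+0.333333+0.333333=0.6667
k=2 src: inc=0.333333, refl=0.333333·0.333333=0.1111; V=0.333333+0.333333+0.111111=0.7778
k=3 load: inc=0.111111, refl=0.111111·1.000000=0.1111; V=0.666667+0.111111+0.111111=0.8889
k=4 src: inc=0.111111, refl=0.111111·0.333333=0.0370; V=0.777778+0.111111+0.037037=0.9259
k=5 load: inc=0.037037, refl=0.037037·1.000000=0.0370; V=0.888889+0.037037+0.037037=0.9630
k=6 src: inc=0.037037, refl=0.037037·0.333333=0.0123; V=0.925926+0.037037+0.012346=0.9753
k=7 load: inc=0.012346, refl=0.012346·1.000000=0.0123; V=0.962963+0.012346+0.012346=0.9877
k=8 src: inc=0.012346, refl=0.012346·0.333333=0.0041; V=0.975309+0.012346+0.004115=0.9918
k=9 load: inc=0.004115, refl=0.004115·1.000000=0.0041; V=0.987654+0.004115+0.004115=0.9959

0 0 source 0.3333
1 2 load 0.6667
2 4 source 0.7778
3 6 load 0.8889
4 8 source 0.9259
5 10 load 0.9630
6 12 source 0.9753
7 14 load 0.9877
8 16 source 0.9918
9 18 load 0.9959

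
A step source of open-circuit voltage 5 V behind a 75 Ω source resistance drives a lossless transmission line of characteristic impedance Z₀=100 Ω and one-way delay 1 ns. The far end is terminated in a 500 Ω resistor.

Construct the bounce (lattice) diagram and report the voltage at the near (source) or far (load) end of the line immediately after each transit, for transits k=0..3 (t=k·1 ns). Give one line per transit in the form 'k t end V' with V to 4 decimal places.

0 0 source 2.8571
1 1 load 4.7619
2 2 source 4.4898
3 3 load 4.3084

Γ_L=0.666667, Γ_S=-0.142857; launch V₁=5·100/175=2.857143
k=0 src: V=2.8571
k=1 load: inc=2.857143, refl=2.857143·0.666667=1.9048; V=0.000000+2.857143+1.904762=4.7619
k=2 src: inc=1.904762, refl=1.904762·-0.142857=-0.2721; V=2.857143+1.904762+-0.272109=4.4898
k=3 load: inc=-0.272109, refl=-0.272109·0.666667=-0.1814; V=4.761905+-0.272109+-0.181406=4.3084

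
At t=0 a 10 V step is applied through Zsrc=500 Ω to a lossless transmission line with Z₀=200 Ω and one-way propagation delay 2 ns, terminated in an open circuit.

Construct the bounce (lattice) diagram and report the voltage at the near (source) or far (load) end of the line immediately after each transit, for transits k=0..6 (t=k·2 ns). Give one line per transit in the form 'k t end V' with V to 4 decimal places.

0 0 source 2.8571
1 2 load 5.7143
2 4 source 6.9388
3 6 load 8.1633
4 8 source 8.6880
5 10 load 9.2128
6 12 source 9.4377

Γ_L=1.000000, Γ_S=0.428571; launch V₁=10·200/700=2.857143
k=0 src: V=2.8571
k=1 load: inc=2.857143, refl=2.857143·1.000000=2.8571; V=0.000000+2.857143+2.857143=5.7143
k=2 src: inc=2.857143, refl=2.857143·0.428571=1.2245; V=2.857143+2.857143+1.224490=6.9388
k=3 load: inc=1.224490, refl=1.224490·1.000000=1.2245; V=5.714286+1.224490+1.224490=8.1633
k=4 src: inc=1.224490, refl=1.224490·0.428571=0.5248; V=6.938776+1.224490+0.524781=8.6880
k=5 load: inc=0.524781, refl=0.524781·1.000000=0.5248; V=8.163265+0.524781+0.524781=9.2128
k=6 src: inc=0.524781, refl=0.524781·0.428571=0.2249; V=8.688047+0.524781+0.224906=9.4377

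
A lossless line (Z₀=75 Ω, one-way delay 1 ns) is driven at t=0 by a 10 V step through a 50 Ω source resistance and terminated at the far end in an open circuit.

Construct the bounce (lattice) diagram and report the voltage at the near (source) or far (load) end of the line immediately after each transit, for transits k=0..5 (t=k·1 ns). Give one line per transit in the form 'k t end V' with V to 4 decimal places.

0 0 source 6.0000
1 1 load 12.0000
2 2 source 10.8000
3 3 load 9.6000
4 4 source 9.8400
5 5 load 10.0800

Γ_L=1.000000, Γ_S=-0.200000; launch V₁=10·75/125=6.000000
k=0 src: V=6.0000
k=1 load: inc=6.000000, refl=6.000000·1.000000=6.0000; V=0.000000+6.000000+6.000000=12.0000
k=2 src: inc=6.000000, refl=6.000000·-0.200000=-1.2000; V=6.000000+6.000000+-1.200000=10.8000
k=3 load: inc=-1.200000, refl=-1.200000·1.000000=-1.2000; V=12.000000+-1.200000+-1.200000=9.6000
k=4 src: inc=-1.200000, refl=-1.200000·-0.200000=0.2400; V=10.800000+-1.200000+0.240000=9.8400
k=5 load: inc=0.240000, refl=0.240000·1.000000=0.2400; V=9.600000+0.240000+0.240000=10.0800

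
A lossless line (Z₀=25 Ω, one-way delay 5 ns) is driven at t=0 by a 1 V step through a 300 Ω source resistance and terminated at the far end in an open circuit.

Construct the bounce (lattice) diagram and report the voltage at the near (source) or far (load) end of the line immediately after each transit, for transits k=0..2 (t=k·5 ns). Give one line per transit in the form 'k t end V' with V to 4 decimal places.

Γ_L=1.000000, Γ_S=0.846154; launch V₁=1·25/325=0.076923
k=0 src: V=0.0769
k=1 load: inc=0.076923, refl=0.076923·1.000000=0.0769; V=0.000000+0.076923+0.076923=0.1538
k=2 src: inc=0.076923, refl=0.076923·0.846154=0.0651; V=0.076923+0.076923+0.065089=0.2189

0 0 source 0.0769
1 5 load 0.1538
2 10 source 0.2189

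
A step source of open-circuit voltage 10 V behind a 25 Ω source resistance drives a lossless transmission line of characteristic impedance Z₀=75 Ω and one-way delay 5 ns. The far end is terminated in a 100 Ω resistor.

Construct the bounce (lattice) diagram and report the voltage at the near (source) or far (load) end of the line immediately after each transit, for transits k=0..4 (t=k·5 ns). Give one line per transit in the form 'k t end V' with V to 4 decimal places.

0 0 source 7.5000
1 5 load 8.5714
2 10 source 8.0357
3 15 load 7.9592
4 20 source 7.9974

Γ_L=0.142857, Γ_S=-0.500000; launch V₁=10·75/100=7.500000
k=0 src: V=7.5000
k=1 load: inc=7.500000, refl=7.500000·0.142857=1.0714; V=0.000000+7.500000+1.071429=8.5714
k=2 src: inc=1.071429, refl=1.071429·-0.500000=-0.5357; V=7.500000+1.071429+-0.535714=8.0357
k=3 load: inc=-0.535714, refl=-0.535714·0.142857=-0.0765; V=8.571429+-0.535714+-0.076531=7.9592
k=4 src: inc=-0.076531, refl=-0.076531·-0.500000=0.0383; V=8.035714+-0.076531+0.038265=7.9974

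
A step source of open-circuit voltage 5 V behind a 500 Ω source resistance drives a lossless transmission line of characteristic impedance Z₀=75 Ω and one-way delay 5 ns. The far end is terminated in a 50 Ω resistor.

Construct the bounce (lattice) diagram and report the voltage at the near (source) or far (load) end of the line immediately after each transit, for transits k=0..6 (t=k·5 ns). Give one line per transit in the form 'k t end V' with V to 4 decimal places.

0 0 source 0.6522
1 5 load 0.5217
2 10 source 0.4253
3 15 load 0.4446
4 20 source 0.4589
5 25 load 0.4560
6 30 source 0.4539

Γ_L=-0.200000, Γ_S=0.739130; launch V₁=5·75/575=0.652174
k=0 src: V=0.6522
k=1 load: inc=0.652174, refl=0.652174·-0.200000=-0.1304; V=0.000000+0.652174+-0.130435=0.5217
k=2 src: inc=-0.130435, refl=-0.130435·0.739130=-0.0964; V=0.652174+-0.130435+-0.096408=0.4253
k=3 load: inc=-0.096408, refl=-0.096408·-0.200000=0.0193; V=0.521739+-0.096408+0.019282=0.4446
k=4 src: inc=0.019282, refl=0.019282·0.739130=0.0143; V=0.425331+0.019282+0.014252=0.4589
k=5 load: inc=0.014252, refl=0.014252·-0.200000=-0.0029; V=0.444612+0.014252+-0.002850=0.4560
k=6 src: inc=-0.002850, refl=-0.002850·0.739130=-0.0021; V=0.458864+-0.002850+-0.002107=0.4539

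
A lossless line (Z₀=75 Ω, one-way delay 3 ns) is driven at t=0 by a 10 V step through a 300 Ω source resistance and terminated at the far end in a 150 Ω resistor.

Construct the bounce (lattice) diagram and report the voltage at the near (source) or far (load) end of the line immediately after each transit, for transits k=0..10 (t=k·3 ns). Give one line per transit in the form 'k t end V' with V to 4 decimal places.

Γ_L=0.333333, Γ_S=0.600000; launch V₁=10·75/375=2.000000
k=0 src: V=2.0000
k=1 load: inc=2.000000, refl=2.000000·0.333333=0.6667; V=0.000000+2.000000+0.666667=2.6667
k=2 src: inc=0.666667, refl=0.666667·0.600000=0.4000; V=2.000000+0.666667+0.400000=3.0667
k=3 load: inc=0.400000, refl=0.400000·0.333333=0.1333; V=2.666667+0.400000+0.133333=3.2000
k=4 src: inc=0.133333, refl=0.133333·0.600000=0.0800; V=3.066667+0.133333+0.080000=3.2800
k=5 load: inc=0.080000, refl=0.080000·0.333333=0.0267; V=3.200000+0.080000+0.026667=3.3067
k=6 src: inc=0.026667, refl=0.026667·0.600000=0.0160; V=3.280000+0.026667+0.016000=3.3227
k=7 load: inc=0.016000, refl=0.016000·0.333333=0.0053; V=3.306667+0.016000+0.005333=3.3280
k=8 src: inc=0.005333, refl=0.005333·0.600000=0.0032; V=3.322667+0.005333+0.003200=3.3312
k=9 load: inc=0.003200, refl=0.003200·0.333333=0.0011; V=3.328000+0.003200+0.001067=3.3323
k=10 src: inc=0.001067, refl=0.001067·0.600000=0.0006; V=3.331200+0.001067+0.000640=3.3329

0 0 source 2.0000
1 3 load 2.6667
2 6 source 3.0667
3 9 load 3.2000
4 12 source 3.2800
5 15 load 3.3067
6 18 source 3.3227
7 21 load 3.3280
8 24 source 3.3312
9 27 load 3.3323
10 30 source 3.3329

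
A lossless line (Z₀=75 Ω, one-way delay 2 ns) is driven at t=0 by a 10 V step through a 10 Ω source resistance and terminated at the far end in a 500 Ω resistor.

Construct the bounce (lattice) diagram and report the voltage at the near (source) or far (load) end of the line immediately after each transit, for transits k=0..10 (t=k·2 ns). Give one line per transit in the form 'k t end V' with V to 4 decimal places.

0 0 source 8.8235
1 2 load 15.3453
2 4 source 10.3581
3 6 load 6.6719
4 8 source 9.4907
5 10 load 11.5742
6 12 source 9.9810
7 14 load 8.8033
8 16 source 9.7039
9 18 load 10.3695
10 20 source 9.8605

Γ_L=0.739130, Γ_S=-0.764706; launch V₁=10·75/85=8.823529
k=0 src: V=8.8235
k=1 load: inc=8.823529, refl=8.823529·0.739130=6.5217; V=0.000000+8.823529+6.521739=15.3453
k=2 src: inc=6.521739, refl=6.521739·-0.764706=-4.9872; V=8.823529+6.521739+-4.987212=10.3581
k=3 load: inc=-4.987212, refl=-4.987212·0.739130=-3.6862; V=15.345269+-4.987212+-3.686200=6.6719
k=4 src: inc=-3.686200, refl=-3.686200·-0.764706=2.8189; V=10.358056+-3.686200+2.818859=9.4907
k=5 load: inc=2.818859, refl=2.818859·0.739130=2.0835; V=6.671856+2.818859+2.083505=11.5742
k=6 src: inc=2.083505, refl=2.083505·-0.764706=-1.5933; V=9.490715+2.083505+-1.593268=9.9810
k=7 load: inc=-1.593268, refl=-1.593268·0.739130=-1.1776; V=11.574220+-1.593268+-1.177633=8.8033
k=8 src: inc=-1.177633, refl=-1.177633·-0.764706=0.9005; V=9.980951+-1.177633+0.900543=9.7039
k=9 load: inc=0.900543, refl=0.900543·0.739130=0.6656; V=8.803318+0.900543+0.665619=10.3695
k=10 src: inc=0.665619, refl=0.665619·-0.764706=-0.5090; V=9.703861+0.665619+-0.509003=9.8605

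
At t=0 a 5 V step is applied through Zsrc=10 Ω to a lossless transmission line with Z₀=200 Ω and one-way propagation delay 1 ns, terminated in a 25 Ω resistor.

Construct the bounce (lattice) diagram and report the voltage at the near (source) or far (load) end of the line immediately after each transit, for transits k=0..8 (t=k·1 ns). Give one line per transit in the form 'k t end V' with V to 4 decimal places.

Γ_L=-0.777778, Γ_S=-0.904762; launch V₁=5·200/210=4.761905
k=0 src: V=4.7619
k=1 load: inc=4.761905, refl=4.761905·-0.777778=-3.7037; V=0.000000+4.761905+-3.703704=1.0582
k=2 src: inc=-3.703704, refl=-3.703704·-0.904762=3.3510; V=4.761905+-3.703704+3.350970=4.4092
k=3 load: inc=3.350970, refl=3.350970·-0.777778=-2.6063; V=1.058201+3.350970+-2.606310=1.8029
k=4 src: inc=-2.606310, refl=-2.606310·-0.904762=2.3581; V=4.409171+-2.606310+2.358090=4.1610
k=5 load: inc=2.358090, refl=2.358090·-0.777778=-1.8341; V=1.802861+2.358090+-1.834070=2.3269
k=6 src: inc=-1.834070, refl=-1.834070·-0.904762=1.6594; V=4.160951+-1.834070+1.659397=3.9863
k=7 load: inc=1.659397, refl=1.659397·-0.777778=-1.2906; V=2.326881+1.659397+-1.290642=2.6956
k=8 src: inc=-1.290642, refl=-1.290642·-0.904762=1.1677; V=3.986278+-1.290642+1.167724=3.8634

0 0 source 4.7619
1 1 load 1.0582
2 2 source 4.4092
3 3 load 1.8029
4 4 source 4.1610
5 5 load 2.3269
6 6 source 3.9863
7 7 load 2.6956
8 8 source 3.8634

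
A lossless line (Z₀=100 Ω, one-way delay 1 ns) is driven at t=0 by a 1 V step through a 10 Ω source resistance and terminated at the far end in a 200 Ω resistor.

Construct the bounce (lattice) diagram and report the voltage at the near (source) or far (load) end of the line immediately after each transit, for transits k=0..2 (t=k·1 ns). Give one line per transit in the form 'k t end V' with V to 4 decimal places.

Γ_L=0.333333, Γ_S=-0.818182; launch V₁=1·100/110=0.909091
k=0 src: V=0.9091
k=1 load: inc=0.909091, refl=0.909091·0.333333=0.3030; V=0.000000+0.909091+0.303030=1.2121
k=2 src: inc=0.303030, refl=0.303030·-0.818182=-0.2479; V=0.909091+0.303030+-0.247934=0.9642

0 0 source 0.9091
1 1 load 1.2121
2 2 source 0.9642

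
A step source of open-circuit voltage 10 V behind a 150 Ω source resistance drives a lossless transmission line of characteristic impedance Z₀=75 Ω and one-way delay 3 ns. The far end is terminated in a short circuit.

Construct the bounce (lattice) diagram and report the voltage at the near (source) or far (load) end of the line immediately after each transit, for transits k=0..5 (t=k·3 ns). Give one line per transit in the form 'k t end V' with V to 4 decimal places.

0 0 source 3.3333
1 3 load 0.0000
2 6 source -1.1111
3 9 load 0.0000
4 12 source 0.3704
5 15 load 0.0000

Γ_L=-1.000000, Γ_S=0.333333; launch V₁=10·75/225=3.333333
k=0 src: V=3.3333
k=1 load: inc=3.333333, refl=3.333333·-1.000000=-3.3333; V=0.000000+3.333333+-3.333333=0.0000
k=2 src: inc=-3.333333, refl=-3.333333·0.333333=-1.1111; V=3.333333+-3.333333+-1.111111=-1.1111
k=3 load: inc=-1.111111, refl=-1.111111·-1.000000=1.1111; V=0.000000+-1.111111+1.111111=0.0000
k=4 src: inc=1.111111, refl=1.111111·0.333333=0.3704; V=-1.111111+1.111111+0.370370=0.3704
k=5 load: inc=0.370370, refl=0.370370·-1.000000=-0.3704; V=0.000000+0.370370+-0.370370=0.0000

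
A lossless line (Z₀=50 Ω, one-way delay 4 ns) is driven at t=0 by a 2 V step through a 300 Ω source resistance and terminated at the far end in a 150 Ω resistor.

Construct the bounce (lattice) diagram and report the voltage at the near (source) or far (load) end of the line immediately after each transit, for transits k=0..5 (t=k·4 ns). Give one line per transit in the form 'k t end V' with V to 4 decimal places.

Γ_L=0.500000, Γ_S=0.714286; launch V₁=2·50/350=0.285714
k=0 src: V=0.2857
k=1 load: inc=0.285714, refl=0.285714·0.500000=0.1429; V=0.000000+0.285714+0.142857=0.4286
k=2 src: inc=0.142857, refl=0.142857·0.714286=0.1020; V=0.285714+0.142857+0.102041=0.5306
k=3 load: inc=0.102041, refl=0.102041·0.500000=0.0510; V=0.428571+0.102041+0.051020=0.5816
k=4 src: inc=0.051020, refl=0.051020·0.714286=0.0364; V=0.530612+0.051020+0.036443=0.6181
k=5 load: inc=0.036443, refl=0.036443·0.500000=0.0182; V=0.581633+0.036443+0.018222=0.6363

0 0 source 0.2857
1 4 load 0.4286
2 8 source 0.5306
3 12 load 0.5816
4 16 source 0.6181
5 20 load 0.6363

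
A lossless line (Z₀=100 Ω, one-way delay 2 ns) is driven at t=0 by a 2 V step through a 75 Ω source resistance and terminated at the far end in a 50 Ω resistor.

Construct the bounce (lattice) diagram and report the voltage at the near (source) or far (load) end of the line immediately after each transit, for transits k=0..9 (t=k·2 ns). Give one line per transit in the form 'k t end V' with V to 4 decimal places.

0 0 source 1.1429
1 2 load 0.7619
2 4 source 0.8163
3 6 load 0.7982
4 8 source 0.8008
5 10 load 0.7999
6 12 source 0.8000
7 14 load 0.8000
8 16 source 0.8000
9 18 load 0.8000

Γ_L=-0.333333, Γ_S=-0.142857; launch V₁=2·100/175=1.142857
k=0 src: V=1.1429
k=1 load: inc=1.142857, refl=1.142857·-0.333333=-0.3810; V=0.000000+1.142857+-0.380952=0.7619
k=2 src: inc=-0.380952, refl=-0.380952·-0.142857=0.0544; V=1.142857+-0.380952+0.054422=0.8163
k=3 load: inc=0.054422, refl=0.054422·-0.333333=-0.0181; V=0.761905+0.054422+-0.018141=0.7982
k=4 src: inc=-0.018141, refl=-0.018141·-0.142857=0.0026; V=0.816327+-0.018141+0.002592=0.8008
k=5 load: inc=0.002592, refl=0.002592·-0.333333=-0.0009; V=0.798186+0.002592+-0.000864=0.7999
k=6 src: inc=-0.000864, refl=-0.000864·-0.142857=0.0001; V=0.800777+-0.000864+0.000123=0.8000
k=7 load: inc=0.000123, refl=0.000123·-0.333333=-0.0000; V=0.799914+0.000123+-0.000041=0.8000
k=8 src: inc=-0.000041, refl=-0.000041·-0.142857=0.0000; V=0.800037+-0.000041+0.000006=0.8000
k=9 load: inc=0.000006, refl=0.000006·-0.333333=-0.0000; V=0.799996+0.000006+-0.000002=0.8000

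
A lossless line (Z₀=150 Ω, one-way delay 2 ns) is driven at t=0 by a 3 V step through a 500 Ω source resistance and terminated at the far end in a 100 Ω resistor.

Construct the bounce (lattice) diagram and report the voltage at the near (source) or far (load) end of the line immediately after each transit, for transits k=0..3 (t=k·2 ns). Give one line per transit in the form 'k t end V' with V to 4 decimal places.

0 0 source 0.6923
1 2 load 0.5538
2 4 source 0.4793
3 6 load 0.4942

Γ_L=-0.200000, Γ_S=0.538462; launch V₁=3·150/650=0.692308
k=0 src: V=0.6923
k=1 load: inc=0.692308, refl=0.692308·-0.200000=-0.1385; V=0.000000+0.692308+-0.138462=0.5538
k=2 src: inc=-0.138462, refl=-0.138462·0.538462=-0.0746; V=0.692308+-0.138462+-0.074556=0.4793
k=3 load: inc=-0.074556, refl=-0.074556·-0.200000=0.0149; V=0.553846+-0.074556+0.014911=0.4942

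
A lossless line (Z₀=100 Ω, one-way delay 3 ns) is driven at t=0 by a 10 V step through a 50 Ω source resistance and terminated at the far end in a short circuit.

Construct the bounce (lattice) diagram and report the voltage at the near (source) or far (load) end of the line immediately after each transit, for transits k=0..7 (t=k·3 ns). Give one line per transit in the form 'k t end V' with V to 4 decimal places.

Γ_L=-1.000000, Γ_S=-0.333333; launch V₁=10·100/150=6.666667
k=0 src: V=6.6667
k=1 load: inc=6.666667, refl=6.666667·-1.000000=-6.6667; V=0.000000+6.666667+-6.666667=0.0000
k=2 src: inc=-6.666667, refl=-6.666667·-0.333333=2.2222; V=6.666667+-6.666667+2.222222=2.2222
k=3 load: inc=2.222222, refl=2.222222·-1.000000=-2.2222; V=0.000000+2.222222+-2.222222=0.0000
k=4 src: inc=-2.222222, refl=-2.222222·-0.333333=0.7407; V=2.222222+-2.222222+0.740741=0.7407
k=5 load: inc=0.740741, refl=0.740741·-1.000000=-0.7407; V=0.000000+0.740741+-0.740741=0.0000
k=6 src: inc=-0.740741, refl=-0.740741·-0.333333=0.2469; V=0.740741+-0.740741+0.246914=0.2469
k=7 load: inc=0.246914, refl=0.246914·-1.000000=-0.2469; V=0.000000+0.246914+-0.246914=0.0000

0 0 source 6.6667
1 3 load 0.0000
2 6 source 2.2222
3 9 load 0.0000
4 12 source 0.7407
5 15 load 0.0000
6 18 source 0.2469
7 21 load 0.0000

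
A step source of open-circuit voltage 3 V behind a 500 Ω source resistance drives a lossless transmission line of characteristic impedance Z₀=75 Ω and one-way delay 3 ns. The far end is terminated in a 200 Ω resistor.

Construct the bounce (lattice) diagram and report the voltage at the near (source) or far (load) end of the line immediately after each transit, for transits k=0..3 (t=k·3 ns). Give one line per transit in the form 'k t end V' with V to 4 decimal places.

Γ_L=0.454545, Γ_S=0.739130; launch V₁=3·75/575=0.391304
k=0 src: V=0.3913
k=1 load: inc=0.391304, refl=0.391304·0.454545=0.1779; V=0.000000+0.391304+0.177866=0.5692
k=2 src: inc=0.177866, refl=0.177866·0.739130=0.1315; V=0.391304+0.177866+0.131466=0.7006
k=3 load: inc=0.131466, refl=0.131466·0.454545=0.0598; V=0.569170+0.131466+0.059757=0.7604

0 0 source 0.3913
1 3 load 0.5692
2 6 source 0.7006
3 9 load 0.7604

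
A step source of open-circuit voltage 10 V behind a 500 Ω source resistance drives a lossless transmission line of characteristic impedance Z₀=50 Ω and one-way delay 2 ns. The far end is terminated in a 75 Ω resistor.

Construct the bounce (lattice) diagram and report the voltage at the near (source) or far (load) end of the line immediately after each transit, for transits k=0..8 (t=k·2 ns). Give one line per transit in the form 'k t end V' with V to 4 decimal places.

Γ_L=0.200000, Γ_S=0.818182; launch V₁=10·50/550=0.909091
k=0 src: V=0.9091
k=1 load: inc=0.909091, refl=0.909091·0.200000=0.1818; V=0.000000+0.909091+0.181818=1.0909
k=2 src: inc=0.181818, refl=0.181818·0.818182=0.1488; V=0.909091+0.181818+0.148760=1.2397
k=3 load: inc=0.148760, refl=0.148760·0.200000=0.0298; V=1.090909+0.148760+0.029752=1.2694
k=4 src: inc=0.029752, refl=0.029752·0.818182=0.0243; V=1.239669+0.029752+0.024343=1.2938
k=5 load: inc=0.024343, refl=0.024343·0.200000=0.0049; V=1.269421+0.024343+0.004869=1.2986
k=6 src: inc=0.004869, refl=0.004869·0.818182=0.0040; V=1.293764+0.004869+0.003983=1.3026
k=7 load: inc=0.003983, refl=0.003983·0.200000=0.0008; V=1.298633+0.003983+0.000797=1.3034
k=8 src: inc=0.000797, refl=0.000797·0.818182=0.0007; V=1.302616+0.000797+0.000652=1.3041

0 0 source 0.9091
1 2 load 1.0909
2 4 source 1.2397
3 6 load 1.2694
4 8 source 1.2938
5 10 load 1.2986
6 12 source 1.3026
7 14 load 1.3034
8 16 source 1.3041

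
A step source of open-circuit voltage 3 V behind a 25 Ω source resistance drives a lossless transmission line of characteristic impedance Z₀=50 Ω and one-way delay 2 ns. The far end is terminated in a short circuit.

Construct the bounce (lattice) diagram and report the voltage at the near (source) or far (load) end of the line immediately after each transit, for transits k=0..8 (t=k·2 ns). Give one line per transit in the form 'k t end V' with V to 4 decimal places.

0 0 source 2.0000
1 2 load 0.0000
2 4 source 0.6667
3 6 load 0.0000
4 8 source 0.2222
5 10 load 0.0000
6 12 source 0.0741
7 14 load 0.0000
8 16 source 0.0247

Γ_L=-1.000000, Γ_S=-0.333333; launch V₁=3·50/75=2.000000
k=0 src: V=2.0000
k=1 load: inc=2.000000, refl=2.000000·-1.000000=-2.0000; V=0.000000+2.000000+-2.000000=0.0000
k=2 src: inc=-2.000000, refl=-2.000000·-0.333333=0.6667; V=2.000000+-2.000000+0.666667=0.6667
k=3 load: inc=0.666667, refl=0.666667·-1.000000=-0.6667; V=0.000000+0.666667+-0.666667=0.0000
k=4 src: inc=-0.666667, refl=-0.666667·-0.333333=0.2222; V=0.666667+-0.666667+0.222222=0.2222
k=5 load: inc=0.222222, refl=0.222222·-1.000000=-0.2222; V=0.000000+0.222222+-0.222222=0.0000
k=6 src: inc=-0.222222, refl=-0.222222·-0.333333=0.0741; V=0.222222+-0.222222+0.074074=0.0741
k=7 load: inc=0.074074, refl=0.074074·-1.000000=-0.0741; V=0.000000+0.074074+-0.074074=0.0000
k=8 src: inc=-0.074074, refl=-0.074074·-0.333333=0.0247; V=0.074074+-0.074074+0.024691=0.0247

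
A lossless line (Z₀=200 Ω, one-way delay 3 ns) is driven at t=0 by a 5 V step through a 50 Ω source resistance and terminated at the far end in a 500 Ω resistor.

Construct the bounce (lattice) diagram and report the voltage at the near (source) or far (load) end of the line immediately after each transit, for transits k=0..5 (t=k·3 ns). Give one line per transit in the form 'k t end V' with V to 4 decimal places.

0 0 source 4.0000
1 3 load 5.7143
2 6 source 4.6857
3 9 load 4.2449
4 12 source 4.5094
5 15 load 4.6227

Γ_L=0.428571, Γ_S=-0.600000; launch V₁=5·200/250=4.000000
k=0 src: V=4.0000
k=1 load: inc=4.000000, refl=4.000000·0.428571=1.7143; V=0.000000+4.000000+1.714286=5.7143
k=2 src: inc=1.714286, refl=1.714286·-0.600000=-1.0286; V=4.000000+1.714286+-1.028571=4.6857
k=3 load: inc=-1.028571, refl=-1.028571·0.428571=-0.4408; V=5.714286+-1.028571+-0.440816=4.2449
k=4 src: inc=-0.440816, refl=-0.440816·-0.600000=0.2645; V=4.685714+-0.440816+0.264490=4.5094
k=5 load: inc=0.264490, refl=0.264490·0.428571=0.1134; V=4.244898+0.264490+0.113353=4.6227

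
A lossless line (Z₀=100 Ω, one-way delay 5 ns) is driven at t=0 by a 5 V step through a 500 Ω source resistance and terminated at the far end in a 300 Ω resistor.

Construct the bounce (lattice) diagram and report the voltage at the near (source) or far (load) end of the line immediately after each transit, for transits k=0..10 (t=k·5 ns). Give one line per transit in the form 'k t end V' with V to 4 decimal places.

Γ_L=0.500000, Γ_S=0.666667; launch V₁=5·100/600=0.833333
k=0 src: V=0.8333
k=1 load: inc=0.833333, refl=0.833333·0.500000=0.4167; V=0.000000+0.833333+0.416667=1.2500
k=2 src: inc=0.416667, refl=0.416667·0.666667=0.2778; V=0.833333+0.416667+0.277778=1.5278
k=3 load: inc=0.277778, refl=0.277778·0.500000=0.1389; V=1.250000+0.277778+0.138889=1.6667
k=4 src: inc=0.138889, refl=0.138889·0.666667=0.0926; V=1.527778+0.138889+0.092593=1.7593
k=5 load: inc=0.092593, refl=0.092593·0.500000=0.0463; V=1.666667+0.092593+0.046296=1.8056
k=6 src: inc=0.046296, refl=0.046296·0.666667=0.0309; V=1.759259+0.046296+0.030864=1.8364
k=7 load: inc=0.030864, refl=0.030864·0.500000=0.0154; V=1.805556+0.030864+0.015432=1.8519
k=8 src: inc=0.015432, refl=0.015432·0.666667=0.0103; V=1.836420+0.015432+0.010288=1.8621
k=9 load: inc=0.010288, refl=0.010288·0.500000=0.0051; V=1.851852+0.010288+0.005144=1.8673
k=10 src: inc=0.005144, refl=0.005144·0.666667=0.0034; V=1.862140+0.005144+0.003429=1.8707

0 0 source 0.8333
1 5 load 1.2500
2 10 source 1.5278
3 15 load 1.6667
4 20 source 1.7593
5 25 load 1.8056
6 30 source 1.8364
7 35 load 1.8519
8 40 source 1.8621
9 45 load 1.8673
10 50 source 1.8707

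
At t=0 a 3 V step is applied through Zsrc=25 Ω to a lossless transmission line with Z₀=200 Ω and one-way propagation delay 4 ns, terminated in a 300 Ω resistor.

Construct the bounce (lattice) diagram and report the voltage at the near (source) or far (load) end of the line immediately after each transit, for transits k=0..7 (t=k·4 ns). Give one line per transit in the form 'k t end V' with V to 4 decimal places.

0 0 source 2.6667
1 4 load 3.2000
2 8 source 2.7852
3 12 load 2.7022
4 16 source 2.7667
5 20 load 2.7797
6 24 source 2.7696
7 28 load 2.7676

Γ_L=0.200000, Γ_S=-0.777778; launch V₁=3·200/225=2.666667
k=0 src: V=2.6667
k=1 load: inc=2.666667, refl=2.666667·0.200000=0.5333; V=0.000000+2.666667+0.533333=3.2000
k=2 src: inc=0.533333, refl=0.533333·-0.777778=-0.4148; V=2.666667+0.533333+-0.414815=2.7852
k=3 load: inc=-0.414815, refl=-0.414815·0.200000=-0.0830; V=3.200000+-0.414815+-0.082963=2.7022
k=4 src: inc=-0.082963, refl=-0.082963·-0.777778=0.0645; V=2.785185+-0.082963+0.064527=2.7667
k=5 load: inc=0.064527, refl=0.064527·0.200000=0.0129; V=2.702222+0.064527+0.012905=2.7797
k=6 src: inc=0.012905, refl=0.012905·-0.777778=-0.0100; V=2.766749+0.012905+-0.010037=2.7696
k=7 load: inc=-0.010037, refl=-0.010037·0.200000=-0.0020; V=2.779654+-0.010037+-0.002007=2.7676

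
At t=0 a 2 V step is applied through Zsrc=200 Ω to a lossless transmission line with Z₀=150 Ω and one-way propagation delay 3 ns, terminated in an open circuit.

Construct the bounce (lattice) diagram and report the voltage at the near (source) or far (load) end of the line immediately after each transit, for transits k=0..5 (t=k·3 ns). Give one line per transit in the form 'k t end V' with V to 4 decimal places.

Γ_L=1.000000, Γ_S=0.142857; launch V₁=2·150/350=0.857143
k=0 src: V=0.8571
k=1 load: inc=0.857143, refl=0.857143·1.000000=0.8571; V=0.000000+0.857143+0.857143=1.7143
k=2 src: inc=0.857143, refl=0.857143·0.142857=0.1224; V=0.857143+0.857143+0.122449=1.8367
k=3 load: inc=0.122449, refl=0.122449·1.000000=0.1224; V=1.714286+0.122449+0.122449=1.9592
k=4 src: inc=0.122449, refl=0.122449·0.142857=0.0175; V=1.836735+0.122449+0.017493=1.9767
k=5 load: inc=0.017493, refl=0.017493·1.000000=0.0175; V=1.959184+0.017493+0.017493=1.9942

0 0 source 0.8571
1 3 load 1.7143
2 6 source 1.8367
3 9 load 1.9592
4 12 source 1.9767
5 15 load 1.9942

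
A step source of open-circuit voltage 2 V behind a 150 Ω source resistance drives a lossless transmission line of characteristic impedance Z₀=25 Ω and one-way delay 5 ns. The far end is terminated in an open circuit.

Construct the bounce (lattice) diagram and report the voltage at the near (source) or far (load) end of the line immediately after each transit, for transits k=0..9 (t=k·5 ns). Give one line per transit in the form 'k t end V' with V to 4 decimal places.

0 0 source 0.2857
1 5 load 0.5714
2 10 source 0.7755
3 15 load 0.9796
4 20 source 1.1254
5 25 load 1.2711
6 30 source 1.3753
7 35 load 1.4794
8 40 source 1.5538
9 45 load 1.6281

Γ_L=1.000000, Γ_S=0.714286; launch V₁=2·25/175=0.285714
k=0 src: V=0.2857
k=1 load: inc=0.285714, refl=0.285714·1.000000=0.2857; V=0.000000+0.285714+0.285714=0.5714
k=2 src: inc=0.285714, refl=0.285714·0.714286=0.2041; V=0.285714+0.285714+0.204082=0.7755
k=3 load: inc=0.204082, refl=0.204082·1.000000=0.2041; V=0.571429+0.204082+0.204082=0.9796
k=4 src: inc=0.204082, refl=0.204082·0.714286=0.1458; V=0.775510+0.204082+0.145773=1.1254
k=5 load: inc=0.145773, refl=0.145773·1.000000=0.1458; V=0.979592+0.145773+0.145773=1.2711
k=6 src: inc=0.145773, refl=0.145773·0.714286=0.1041; V=1.125364+0.145773+0.104123=1.3753
k=7 load: inc=0.104123, refl=0.104123·1.000000=0.1041; V=1.271137+0.104123+0.104123=1.4794
k=8 src: inc=0.104123, refl=0.104123·0.714286=0.0744; V=1.375260+0.104123+0.074374=1.5538
k=9 load: inc=0.074374, refl=0.074374·1.000000=0.0744; V=1.479384+0.074374+0.074374=1.6281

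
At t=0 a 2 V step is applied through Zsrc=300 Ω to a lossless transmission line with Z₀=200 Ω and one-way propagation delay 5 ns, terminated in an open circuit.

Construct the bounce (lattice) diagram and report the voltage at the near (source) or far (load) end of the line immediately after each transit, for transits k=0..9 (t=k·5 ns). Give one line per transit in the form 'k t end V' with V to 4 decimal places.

0 0 source 0.8000
1 5 load 1.6000
2 10 source 1.7600
3 15 load 1.9200
4 20 source 1.9520
5 25 load 1.9840
6 30 source 1.9904
7 35 load 1.9968
8 40 source 1.9981
9 45 load 1.9994

Γ_L=1.000000, Γ_S=0.200000; launch V₁=2·200/500=0.800000
k=0 src: V=0.8000
k=1 load: inc=0.800000, refl=0.800000·1.000000=0.8000; V=0.000000+0.800000+0.800000=1.6000
k=2 src: inc=0.800000, refl=0.800000·0.200000=0.1600; V=0.800000+0.800000+0.160000=1.7600
k=3 load: inc=0.160000, refl=0.160000·1.000000=0.1600; V=1.600000+0.160000+0.160000=1.9200
k=4 src: inc=0.160000, refl=0.160000·0.200000=0.0320; V=1.760000+0.160000+0.032000=1.9520
k=5 load: inc=0.032000, refl=0.032000·1.000000=0.0320; V=1.920000+0.032000+0.032000=1.9840
k=6 src: inc=0.032000, refl=0.032000·0.200000=0.0064; V=1.952000+0.032000+0.006400=1.9904
k=7 load: inc=0.006400, refl=0.006400·1.000000=0.0064; V=1.984000+0.006400+0.006400=1.9968
k=8 src: inc=0.006400, refl=0.006400·0.200000=0.0013; V=1.990400+0.006400+0.001280=1.9981
k=9 load: inc=0.001280, refl=0.001280·1.000000=0.0013; V=1.996800+0.001280+0.001280=1.9994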